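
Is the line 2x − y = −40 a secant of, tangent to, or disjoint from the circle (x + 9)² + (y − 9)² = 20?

disjoint

Substituting the line into the circle gives 5x² + 142x + 1022 = 0.
Δ = 20164 − 20440 = −276.
No real roots: the line does not meet the circle.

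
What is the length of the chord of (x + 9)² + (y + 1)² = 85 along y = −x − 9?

13√2

Centre (−9, −1), r² = 85. Perpendicular distance d from centre to line = |−1| / √2 = 1/√2.
Half the chord is √(r² − d²) = √(169/2), so the full chord is 13√2.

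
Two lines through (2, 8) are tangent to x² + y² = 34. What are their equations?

3x − 5y = −34 and 5x + 3y = 34

Let a tangent through (2, 8) have slope m. Its distance from (0, 0) must equal √34:
(−2m − (−8))² = 34(m² + 1)
15m² + 16m − 15 = 0, so m = 3/5 or m = −5/3.
Through (2, 8) these give 3x − 5y = −34 and 5x + 3y = 34.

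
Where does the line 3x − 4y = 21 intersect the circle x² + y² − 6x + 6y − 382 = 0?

(−13, −15) and (19, 9)

From the line, y = (−21 + 3x)/4. Substituting:
25x² − 150x − 6175 = 0  ⟹  x² − 6x − 247 = 0
x = 19 or x = −13, giving (19, 9) and (−13, −15).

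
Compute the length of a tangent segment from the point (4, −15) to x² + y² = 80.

√161

With centre O = (0, 0), |OP|² = 241 and r² = 80.
Power of the point: PT² = |PO|² − r² = 161, so PT = √161.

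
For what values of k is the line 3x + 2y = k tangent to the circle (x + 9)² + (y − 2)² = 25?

k = −23 ± 5√13

Tangency holds when the distance from the centre (−9, 2) to the line equals the radius 5:
|3·(−9) + 2·2 − k| / √13 = 5
|k − (−23)| = 5√13.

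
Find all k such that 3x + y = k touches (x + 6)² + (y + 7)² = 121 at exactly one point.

k = −25 ± 11√10

Tangency holds when the distance from the centre (−6, −7) to the line equals the radius 11:
|3·(−6) + 1·(−7) − k| / √10 = 11
|k − (−25)| = 11√10.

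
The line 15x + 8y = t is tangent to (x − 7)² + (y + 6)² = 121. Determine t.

t = −130 or t = 244

The line touches the circle iff its distance from (7, −6) is 11:
|15·7 + 8·(−6) − t| / √289 = 11
|t − (57)| = 11·17, so t = 244 or t = −130.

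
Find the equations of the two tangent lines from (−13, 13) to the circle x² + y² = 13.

3x + 2y = −13 and 2x + 3y = 13

Let a tangent through (−13, 13) have slope m. Its distance from (0, 0) must equal √13:
(13m − (−13))² = 13(m² + 1)
6m² + 13m + 6 = 0, so m = −3/2 or m = −2/3.
Through (−13, 13) these give 3x + 2y = −13 and 2x + 3y = 13.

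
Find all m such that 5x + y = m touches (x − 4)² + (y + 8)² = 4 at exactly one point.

For a tangent, require d(centre, line) = r = 2.
|5·4 + 1·(−8) − m| / √26 = 2
|m − (12)| = 2√26.

m = 12 ± 2√26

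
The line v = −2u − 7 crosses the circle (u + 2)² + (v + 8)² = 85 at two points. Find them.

(−4, 1) and (4, −15)

Express v = −2u − 7 and substitute into the circle:
5u² − 80 = 0  ⟹  u² − 16 = 0
u = 4 or u = −4, giving (4, −15) and (−4, 1).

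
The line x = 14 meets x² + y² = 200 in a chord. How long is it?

The distance from (0, 0) to the line is 14, and r² = 200.
Chord = 2√(r² − d²) = 2·√(4) = 4.

4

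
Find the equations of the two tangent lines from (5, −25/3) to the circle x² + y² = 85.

2x − 9y = 85 and 7x − 6y = 85

Let a tangent through (5, −25/3) have slope m. Its distance from (0, 0) must equal √85:
(−5m − (25/3))² = 85(m² + 1)
54m² − 75m + 14 = 0, so m = 2/9 or m = 7/6.
Through (5, −25/3) these give 2x − 9y = 85 and 7x − 6y = 85.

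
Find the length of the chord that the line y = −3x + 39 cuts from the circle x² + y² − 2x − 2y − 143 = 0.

3√10

From the line, y = −3x + 39. Substituting:
10x² − 230x + 1300 = 0  ⟹  x² − 23x + 130 = 0
x = 13 or x = 10, giving (13, 0) and (10, 9).
Chord length = distance between (13, 0) and (10, 9) = √90 = 3√10.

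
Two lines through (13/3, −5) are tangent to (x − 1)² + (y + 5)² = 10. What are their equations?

Write the tangent as mx − y + (−5 − m·(13/3)) = 0 and set its distance from the centre to √10:
(−10/3m − (0))² = 10(m² + 1)
m² − 9 = 0, so m = 3 or m = −3.
With m = 3: 3x − y = 18. With m = −3: 3x + y = 8.

3x − y = 18 and 3x + y = 8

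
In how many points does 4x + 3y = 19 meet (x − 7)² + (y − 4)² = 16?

0

Substituting the line into the circle gives 25x² − 182x + 346 = 0.
Discriminant = (−182)² − 4·25·(346) = −1476 < 0.
No real roots: the line does not meet the circle.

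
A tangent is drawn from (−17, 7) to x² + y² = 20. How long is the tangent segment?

√318

Centre (0, 0), r² = 20. |PO|² = (−17)² + (7)² = 338.
Power of the point: PT² = |PO|² − r² = 318, so PT = √318.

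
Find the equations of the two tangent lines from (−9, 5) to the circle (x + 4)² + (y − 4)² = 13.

3x + 2y = −17 and 2x − 3y = −33

A line y − (5) = m(x − (−9)) is tangent when its distance from (−4, 4) is √13:
(5m − (−1))² = 13(m² + 1)
6m² + 5m − 6 = 0, so m = −3/2 or m = 2/3.
With m = −3/2: 3x + 2y = −17. With m = 2/3: 2x − 3y = −33.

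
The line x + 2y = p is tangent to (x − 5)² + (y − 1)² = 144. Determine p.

For a tangent, require d(centre, line) = r = 12.
|1·5 + 2·1 − p| / √5 = 12
|p − (7)| = 12√5.

p = 7 ± 12√5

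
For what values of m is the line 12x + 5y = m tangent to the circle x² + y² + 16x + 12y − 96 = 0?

Tangency holds when the distance from the centre (−8, −6) to the line equals the radius 14:
|12·(−8) + 5·(−6) − m| / √169 = 14
|m − (−126)| = 14·13, so m = 56 or m = −308.

m = −308 or m = 56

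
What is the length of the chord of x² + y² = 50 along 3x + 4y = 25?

Substitute y = (25 − 3x)/4:
25x² − 150x − 175 = 0  ⟹  x² − 6x − 7 = 0
x = 7 or x = −1, giving (7, 1) and (−1, 7).
Chord length = distance between (7, 1) and (−1, 7) = √100 = 10.

10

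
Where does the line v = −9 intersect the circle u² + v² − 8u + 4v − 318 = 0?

From the line, v = −9. Substituting:
u² − 8u − 273 = 0
u = 21 or u = −13, giving (21, −9) and (−13, −9).

(−13, −9) and (21, −9)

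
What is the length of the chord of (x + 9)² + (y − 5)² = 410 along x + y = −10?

28√2

From the line, y = −x − 10. Substituting:
2x² + 48x − 104 = 0  ⟹  x² + 24x − 52 = 0
x = 2 or x = −26, giving (2, −12) and (−26, 16).
Chord length = distance between (2, −12) and (−26, 16) = √1568 = 28√2.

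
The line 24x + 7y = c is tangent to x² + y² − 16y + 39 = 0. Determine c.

c = −69 or c = 181

For a tangent, require d(centre, line) = r = 5.
|24·0 + 7·8 − c| / √625 = 5
|c − (56)| = 5·25, so c = 181 or c = −69.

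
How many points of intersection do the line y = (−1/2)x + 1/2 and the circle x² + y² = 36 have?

2

Centre (0, 0), r² = 36. Distance² from centre to line = (−1)²/5 = 1/5.
Since d² < r², the line cuts the circle twice.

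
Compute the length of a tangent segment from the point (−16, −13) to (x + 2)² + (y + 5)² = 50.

Centre (−2, −5), r² = 50. |PO|² = (−14)² + (−8)² = 260.
The tangent meets the radius at right angles, so tangent² = |PO|² − r² = 260 − 50 = 210.

√210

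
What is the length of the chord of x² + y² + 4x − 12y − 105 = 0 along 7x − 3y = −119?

Express y = (119 + 7x)/3 and substitute into the circle:
58x² + 1450x + 8932 = 0  ⟹  x² + 25x + 154 = 0
x = −11 or x = −14, giving (−11, 14) and (−14, 7).
Chord length = distance between (−11, 14) and (−14, 7) = √58 = √58.

√58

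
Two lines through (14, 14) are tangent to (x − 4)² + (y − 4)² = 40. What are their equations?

x − 3y = −28 and 3x − y = 28

A line y − (14) = m(x − (14)) is tangent when its distance from (4, 4) is 2√10:
[m·(−10) − (−10)]² = 40(m² + 1)
3m² − 10m + 3 = 0, so m = 1/3 or m = 3.
With m = 1/3: x − 3y = −28. With m = 3: 3x − y = 28.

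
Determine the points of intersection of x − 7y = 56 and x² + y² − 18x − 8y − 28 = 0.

From the line, y = (−56 + x)/7. Substituting:
50x² − 1050x + 4900 = 0  ⟹  x² − 21x + 98 = 0
x = 14 or x = 7, giving (14, −6) and (7, −7).

(7, −7) and (14, −6)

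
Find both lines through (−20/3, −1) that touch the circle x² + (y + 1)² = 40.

Write the tangent as mx − y + (−1 − m·(−20/3)) = 0 and set its distance from the centre to 2√10:
[m·(20/3) − (0)]² = 40(m² + 1)
m² − 9 = 0, so m = 3 or m = −3.
Through (−20/3, −1) these give 3x − y = −19 and 3x + y = −21.

3x − y = −19 and 3x + y = −21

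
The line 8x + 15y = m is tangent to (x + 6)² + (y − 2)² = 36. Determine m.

m = −120 or m = 84

The line touches the circle iff its distance from (−6, 2) is 6:
|8·(−6) + 15·2 − m| / √289 = 6
|m − (−18)| = 6·17, so m = 84 or m = −120.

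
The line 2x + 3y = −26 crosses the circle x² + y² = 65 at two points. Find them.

(−7, −4) and (−1, −8)

From the line, y = (−26 − 2x)/3. Substituting:
13x² + 104x + 91 = 0  ⟹  x² + 8x + 7 = 0
x = −1 or x = −7, giving (−1, −8) and (−7, −4).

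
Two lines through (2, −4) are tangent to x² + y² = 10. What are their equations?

x + 3y = −10 and 3x − y = 10

Let a tangent through (2, −4) have slope m. Its distance from (0, 0) must equal √10:
(−2m − (4))² = 10(m² + 1)
3m² − 8m − 3 = 0, so m = −1/3 or m = 3.
Through (2, −4) these give x + 3y = −10 and 3x − y = 10.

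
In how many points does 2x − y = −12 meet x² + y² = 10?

0

Centre (0, 0), r² = 10. Distance² from centre to line = (12)²/5 = 144/5.
Since d² > r², the line lies outside the circle.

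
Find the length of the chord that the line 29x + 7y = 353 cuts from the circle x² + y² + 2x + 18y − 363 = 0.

Express y = (353 − 29x)/7 and substitute into the circle:
890x² − 24030x + 151300 = 0  ⟹  x² − 27x + 170 = 0
x = 17 or x = 10, giving (17, −20) and (10, 9).
|(17, −20) − (10, 9)| = √((7)² + (−29)²) = √890.

√890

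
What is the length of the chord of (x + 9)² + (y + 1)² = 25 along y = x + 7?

7√2

Centre (−9, −1), r² = 25. Perpendicular distance d from centre to line = |−1| / √2 = 1/√2.
Chord = 2√(r² − d²) = 2·√(49/2) = 7√2.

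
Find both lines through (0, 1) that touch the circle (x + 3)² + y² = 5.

Let a tangent through (0, 1) have slope m. Its distance from (−3, 0) must equal √5:
(−3m − (−1))² = 5(m² + 1)
2m² − 3m − 2 = 0, so m = 2 or m = −1/2.
With m = 2: 2x − y = −1. With m = −1/2: x + 2y = 2.

2x − y = −1 and x + 2y = 2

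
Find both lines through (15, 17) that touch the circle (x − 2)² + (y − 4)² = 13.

A line y − (17) = m(x − (15)) is tangent when its distance from (2, 4) is √13:
(−13m − (−13))² = 13(m² + 1)
6m² − 13m + 6 = 0, so m = 2/3 or m = 3/2.
Through (15, 17) these give 2x − 3y = −21 and 3x − 2y = 11.

2x − 3y = −21 and 3x − 2y = 11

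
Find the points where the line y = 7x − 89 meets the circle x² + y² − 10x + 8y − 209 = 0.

(10, −19) and (14, 9)

Substitute y = 7x − 89:
50x² − 1200x + 7000 = 0  ⟹  x² − 24x + 140 = 0
x = 14 or x = 10, giving (14, 9) and (10, −19).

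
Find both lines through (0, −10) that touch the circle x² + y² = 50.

x + y = −10 and x − y = 10

A line y − (−10) = m(x − (0)) is tangent when its distance from (0, 0) is 5√2:
[m·(0) − (10)]² = 50(m² + 1)
m² − 1 = 0, so m = −1 or m = 1.
Through (0, −10) these give x + y = −10 and x − y = 10.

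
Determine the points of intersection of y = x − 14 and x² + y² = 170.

Substitute y = x − 14:
2x² − 28x + 26 = 0  ⟹  x² − 14x + 13 = 0
x = 13 or x = 1, giving (13, −1) and (1, −13).

(1, −13) and (13, −1)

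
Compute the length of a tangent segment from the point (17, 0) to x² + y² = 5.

Centre (0, 0), r² = 5. |PO|² = (17)² + (0)² = 289.
The tangent meets the radius at right angles, so tangent² = |PO|² − r² = 289 − 5 = 284.

2√71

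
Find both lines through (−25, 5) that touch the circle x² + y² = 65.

A line y − (5) = m(x − (−25)) is tangent when its distance from (0, 0) is √65:
[m·(25) − (−5)]² = 65(m² + 1)
56m² + 25m − 4 = 0, so m = 1/8 or m = −4/7.
With m = 1/8: x − 8y = −65. With m = −4/7: 4x + 7y = −65.

x − 8y = −65 and 4x + 7y = −65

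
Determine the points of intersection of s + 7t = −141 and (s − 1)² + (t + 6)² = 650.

Substitute t = (−141 − s)/7:
50s² + 100s − 22000 = 0  ⟹  s² + 2s − 440 = 0
s = 20 or s = −22, giving (20, −23) and (−22, −17).

(−22, −17) and (20, −23)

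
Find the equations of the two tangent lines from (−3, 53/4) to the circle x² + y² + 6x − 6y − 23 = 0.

5x − 4y = −68 and 5x + 4y = 38

Write the tangent as mx − y + (53/4 − m·(−3)) = 0 and set its distance from the centre to √41:
[m·(0) − (−41/4)]² = 41(m² + 1)
16m² − 25 = 0, so m = 5/4 or m = −5/4.
Through (−3, 53/4) these give 5x − 4y = −68 and 5x + 4y = 38.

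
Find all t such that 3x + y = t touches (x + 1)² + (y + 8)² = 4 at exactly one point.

For a tangent, require d(centre, line) = r = 2.
|3·(−1) + 1·(−8) − t| / √10 = 2
|t − (−11)| = 2√10.

t = −11 ± 2√10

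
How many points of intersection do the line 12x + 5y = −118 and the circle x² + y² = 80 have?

0

Centre (0, 0), r² = 80. Distance² from centre to line = (118)²/169 = 13924/169.
Since d² > r², the line lies outside the circle.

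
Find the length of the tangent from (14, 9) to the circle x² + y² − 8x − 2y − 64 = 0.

√83

Centre (4, 1), r² = 81. |PO|² = (10)² + (8)² = 164.
The tangent meets the radius at right angles, so tangent² = |PO|² − r² = 164 − 81 = 83.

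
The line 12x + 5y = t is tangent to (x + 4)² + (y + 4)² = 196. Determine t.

t = −250 or t = 114

For a tangent, require d(centre, line) = r = 14.
|12·(−4) + 5·(−4) − t| / √169 = 14
|t − (−68)| = 14·13, so t = 114 or t = −250.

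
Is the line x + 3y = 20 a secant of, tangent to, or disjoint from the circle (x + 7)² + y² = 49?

disjoint

d² = (1·(−7) + 3·0 − (20))²/10 = 729/10; r² = 49.
Since d² > r², the line lies outside the circle.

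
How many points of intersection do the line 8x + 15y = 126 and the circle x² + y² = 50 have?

0

Substituting the line into the circle gives 289x² − 2016x + 4626 = 0.
Δ = 4064256 − 5347656 = −1283400.
No real roots: the line does not meet the circle.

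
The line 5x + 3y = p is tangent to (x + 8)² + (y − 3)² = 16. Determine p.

p = −31 ± 4√34

For a tangent, require d(centre, line) = r = 4.
|5·(−8) + 3·3 − p| / √34 = 4
|p − (−31)| = 4√34.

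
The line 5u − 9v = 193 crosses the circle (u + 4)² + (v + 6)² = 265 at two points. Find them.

(−1, −22) and (8, −17)

Express v = (−193 + 5u)/9 and substitute into the circle:
106u² − 742u − 848 = 0  ⟹  u² − 7u − 8 = 0
u = 8 or u = −1, giving (8, −17) and (−1, −22).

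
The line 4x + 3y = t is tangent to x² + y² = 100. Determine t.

For a tangent, require d(centre, line) = r = 10.
|4·0 + 3·0 − t| / √25 = 10
|t| = 10·5, so t = 50 or t = −50.

t = −50 or t = 50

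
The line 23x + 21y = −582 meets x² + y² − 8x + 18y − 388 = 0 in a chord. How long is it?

√970

Substitute y = (−582 − 23x)/21:
970x² + 14550x − 52380 = 0  ⟹  x² + 15x − 54 = 0
x = 3 or x = −18, giving (3, −31) and (−18, −8).
Chord length = distance between (3, −31) and (−18, −8) = √970 = √970.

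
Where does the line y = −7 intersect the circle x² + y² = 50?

(−1, −7) and (1, −7)

From the line, y = −7. Substituting:
x² − 1 = 0
x = 1 or x = −1, giving (1, −7) and (−1, −7).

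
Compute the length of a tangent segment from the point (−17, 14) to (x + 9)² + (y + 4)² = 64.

18

Centre (−9, −4), r² = 64. |PO|² = (−8)² + (18)² = 388.
By the tangent–radius right angle, tangent length = √(|PO|² − r²) = √324 = 18.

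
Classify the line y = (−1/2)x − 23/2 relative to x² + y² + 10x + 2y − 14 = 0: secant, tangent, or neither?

Substituting the line into the circle gives 5x² + 82x + 381 = 0.
Discriminant = (82)² − 4·5·(381) = −896 < 0.
No real roots: the line does not meet the circle.

neither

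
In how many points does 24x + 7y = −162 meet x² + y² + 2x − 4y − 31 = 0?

Centre (−1, 2), r² = 36. Distance² from centre to line = (152)²/625 = 23104/625.
Since d² > r², the line lies outside the circle.

0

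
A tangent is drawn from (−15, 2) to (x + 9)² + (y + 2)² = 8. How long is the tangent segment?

2√11

The centre is (−9, −2) and r = 2√2. The square of the distance from P to the centre is 36 + 16 = 52.
The tangent meets the radius at right angles, so tangent² = |PO|² − r² = 52 − 8 = 44.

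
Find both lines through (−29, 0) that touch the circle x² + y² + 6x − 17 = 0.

x − 5y = −29 and x + 5y = −29

Write the tangent as mx − y + (0 − m·(−29)) = 0 and set its distance from the centre to √26:
(26m − (0))² = 26(m² + 1)
25m² − 1 = 0, so m = 1/5 or m = −1/5.
Through (−29, 0) these give x − 5y = −29 and x + 5y = −29.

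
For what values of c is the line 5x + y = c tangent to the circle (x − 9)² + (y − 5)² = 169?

For a tangent, require d(centre, line) = r = 13.
|5·9 + 1·5 − c| / √26 = 13
|c − (50)| = 13√26.

c = 50 ± 13√26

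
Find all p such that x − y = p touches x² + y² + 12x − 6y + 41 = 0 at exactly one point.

p = −9 ± 2√2

Tangency holds when the distance from the centre (−6, 3) to the line equals the radius 2:
|1·(−6) − 1·3 − p| / √2 = 2
|p − (−9)| = 2√2.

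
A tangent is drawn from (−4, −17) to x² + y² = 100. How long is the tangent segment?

√205

The centre is (0, 0) and r = 10. The square of the distance from P to the centre is 16 + 289 = 305.
Power of the point: PT² = |PO|² − r² = 205, so PT = √205.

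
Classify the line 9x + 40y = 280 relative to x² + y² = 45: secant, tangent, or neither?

Substituting the line into the circle gives 1681x² − 5040x + 6400 = 0.
Discriminant = (−5040)² − 4·1681·(6400) = −17632000 < 0.
No real roots: the line does not meet the circle.

neither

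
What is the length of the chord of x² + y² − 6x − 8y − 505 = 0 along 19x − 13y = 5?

Substitute y = (−5 + 19x)/13:
530x² − 3180x − 84800 = 0  ⟹  x² − 6x − 160 = 0
x = 16 or x = −10, giving (16, 23) and (−10, −15).
|(16, 23) − (−10, −15)| = √((26)² + (38)²) = 2√530.

2√530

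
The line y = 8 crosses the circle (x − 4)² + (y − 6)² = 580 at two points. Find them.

(−20, 8) and (28, 8)

Express y = 8 and substitute into the circle:
x² − 8x − 560 = 0
x = 28 or x = −20, giving (28, 8) and (−20, 8).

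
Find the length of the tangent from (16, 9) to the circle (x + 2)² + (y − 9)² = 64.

2√65

Centre (−2, 9), r² = 64. |PO|² = (18)² + (0)² = 324.
Power of the point: PT² = |PO|² − r² = 260, so PT = 2√65.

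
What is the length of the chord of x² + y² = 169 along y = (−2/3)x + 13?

4√13

Express y = (39 − 2x)/3 and substitute into the circle:
13x² − 156x = 0  ⟹  x² − 12x = 0
x = 12 or x = 0, giving (12, 5) and (0, 13).
|(12, 5) − (0, 13)| = √((12)² + (−8)²) = 4√13.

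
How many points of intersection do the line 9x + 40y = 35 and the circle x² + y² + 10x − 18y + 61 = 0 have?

0

Substituting the line into the circle gives 1681x² + 21850x + 73625 = 0.
Discriminant = (21850)² − 4·1681·(73625) = −17632000 < 0.
No real roots: the line does not meet the circle.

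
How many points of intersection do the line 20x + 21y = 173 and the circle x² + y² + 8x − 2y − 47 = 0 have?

1

d² = (20·(−4) + 21·1 − (173))²/841 = 64; r² = 64.
Since d² = r², the line is tangent.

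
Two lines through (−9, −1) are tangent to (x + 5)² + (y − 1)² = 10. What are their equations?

Write the tangent as mx − y + (−1 − m·(−9)) = 0 and set its distance from the centre to √10:
(4m − (2))² = 10(m² + 1)
3m² − 8m − 3 = 0, so m = 3 or m = −1/3.
Through (−9, −1) these give 3x − y = −26 and x + 3y = −12.

3x − y = −26 and x + 3y = −12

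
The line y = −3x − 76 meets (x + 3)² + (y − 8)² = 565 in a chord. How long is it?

The distance from (−3, 8) to the line is 75/√10, and r² = 565.
Half the chord is √(r² − d²) = √(5/2), so the full chord is √10.

√10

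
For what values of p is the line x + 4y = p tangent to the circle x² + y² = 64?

For a tangent, require d(centre, line) = r = 8.
|1·0 + 4·0 − p| / √17 = 8
|p| = 8√17.

p = ±8√17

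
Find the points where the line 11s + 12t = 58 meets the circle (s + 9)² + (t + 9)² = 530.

From the line, t = (58 − 11s)/12. Substituting:
265s² − 1060s − 37100 = 0  ⟹  s² − 4s − 140 = 0
s = 14 or s = −10, giving (14, −8) and (−10, 14).

(−10, 14) and (14, −8)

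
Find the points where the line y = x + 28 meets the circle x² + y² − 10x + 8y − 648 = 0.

(−15, 13) and (−12, 16)

Express y = x + 28 and substitute into the circle:
2x² + 54x + 360 = 0  ⟹  x² + 27x + 180 = 0
x = −12 or x = −15, giving (−12, 16) and (−15, 13).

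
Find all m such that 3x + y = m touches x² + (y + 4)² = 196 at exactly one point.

Tangency holds when the distance from the centre (0, −4) to the line equals the radius 14:
|3·0 + 1·(−4) − m| / √10 = 14
|m − (−4)| = 14√10.

m = −4 ± 14√10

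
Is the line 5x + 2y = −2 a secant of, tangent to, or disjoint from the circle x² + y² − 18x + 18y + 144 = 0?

disjoint

Substituting the line into the circle gives 29x² − 232x + 508 = 0.
Discriminant = (−232)² − 4·29·(508) = −5104 < 0.
No real roots: the line does not meet the circle.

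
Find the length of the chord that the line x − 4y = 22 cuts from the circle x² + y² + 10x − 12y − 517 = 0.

Centre (−5, 6), r² = 578. Perpendicular distance d from centre to line = |−51| / √17 = 51/√17.
Half the chord is √(r² − d²) = √(425), so the full chord is 10√17.

10√17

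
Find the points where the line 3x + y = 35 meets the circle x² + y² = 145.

(9, 8) and (12, −1)

Substitute y = −3x + 35:
10x² − 210x + 1080 = 0  ⟹  x² − 21x + 108 = 0
x = 12 or x = 9, giving (12, −1) and (9, 8).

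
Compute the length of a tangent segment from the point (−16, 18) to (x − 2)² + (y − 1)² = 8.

Centre (2, 1), r² = 8. |PO|² = (−18)² + (17)² = 613.
Power of the point: PT² = |PO|² − r² = 605, so PT = 11√5.

11√5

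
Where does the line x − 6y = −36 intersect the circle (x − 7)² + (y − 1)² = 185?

(−6, 5) and (18, 9)

Express y = (36 + x)/6 and substitute into the circle:
37x² − 444x − 3996 = 0  ⟹  x² − 12x − 108 = 0
x = 18 or x = −6, giving (18, 9) and (−6, 5).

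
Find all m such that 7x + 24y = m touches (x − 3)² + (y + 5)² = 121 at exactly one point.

Tangency holds when the distance from the centre (3, −5) to the line equals the radius 11:
|7·3 + 24·(−5) − m| / √625 = 11
|m − (−99)| = 11·25, so m = 176 or m = −374.

m = −374 or m = 176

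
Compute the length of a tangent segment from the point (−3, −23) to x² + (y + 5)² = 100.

√233

The centre is (0, −5) and r = 10. The square of the distance from P to the centre is 9 + 324 = 333.
The tangent meets the radius at right angles, so tangent² = |PO|² − r² = 333 − 100 = 233.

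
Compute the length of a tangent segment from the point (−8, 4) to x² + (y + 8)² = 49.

√159

The centre is (0, −8) and r = 7. The square of the distance from P to the centre is 64 + 144 = 208.
The tangent meets the radius at right angles, so tangent² = |PO|² − r² = 208 − 49 = 159.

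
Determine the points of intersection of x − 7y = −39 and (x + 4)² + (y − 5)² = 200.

(−18, 3) and (10, 7)

From the line, y = (39 + x)/7. Substituting:
50x² + 400x − 9000 = 0  ⟹  x² + 8x − 180 = 0
x = 10 or x = −18, giving (10, 7) and (−18, 3).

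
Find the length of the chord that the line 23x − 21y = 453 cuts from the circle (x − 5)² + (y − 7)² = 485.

√970

From the line, y = (−453 + 23x)/21. Substituting:
970x² − 32010x + 157140 = 0  ⟹  x² − 33x + 162 = 0
x = 27 or x = 6, giving (27, 8) and (6, −15).
Chord length = distance between (27, 8) and (6, −15) = √970 = √970.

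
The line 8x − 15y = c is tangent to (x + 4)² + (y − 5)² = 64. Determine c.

c = −243 or c = 29

For a tangent, require d(centre, line) = r = 8.
|8·(−4) − 15·5 − c| / √289 = 8
|c − (−107)| = 8·17, so c = 29 or c = −243.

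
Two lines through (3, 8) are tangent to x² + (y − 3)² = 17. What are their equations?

4x + y = 20 and x − 4y = −29

A line y − (8) = m(x − (3)) is tangent when its distance from (0, 3) is √17:
[m·(−3) − (−5)]² = 17(m² + 1)
4m² + 15m − 4 = 0, so m = −4 or m = 1/4.
With m = −4: 4x + y = 20. With m = 1/4: x − 4y = −29.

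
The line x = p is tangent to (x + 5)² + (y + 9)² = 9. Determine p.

The line touches the circle iff its distance from (−5, −9) is 3:
|1·(−5) + 0·(−9) − p| / √1 = 3
|p − (−5)| = 3, so p = −2 or p = −8.

p = −8 or p = −2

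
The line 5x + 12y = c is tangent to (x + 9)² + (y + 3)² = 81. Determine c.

The line touches the circle iff its distance from (−9, −3) is 9:
|5·(−9) + 12·(−3) − c| / √169 = 9
|c − (−81)| = 9·13, so c = 36 or c = −198.

c = −198 or c = 36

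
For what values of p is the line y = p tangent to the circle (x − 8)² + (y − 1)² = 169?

p = −12 or p = 14

Tangency holds when the distance from the centre (8, 1) to the line equals the radius 13:
|0·8 + 1·1 − p| / √1 = 13
|p − (1)| = 13, so p = 14 or p = −12.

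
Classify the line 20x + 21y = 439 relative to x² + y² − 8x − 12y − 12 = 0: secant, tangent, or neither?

Substituting the line into the circle gives 841x² − 16048x + 76801 = 0.
Δ = 257538304 − 258358564 = −820260.
No real roots: the line does not meet the circle.

neither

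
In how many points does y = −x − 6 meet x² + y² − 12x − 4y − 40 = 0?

0

d² = (1·6 + 1·2 − (−6))²/2 = 98; r² = 80.
Since d² > r², the line lies outside the circle.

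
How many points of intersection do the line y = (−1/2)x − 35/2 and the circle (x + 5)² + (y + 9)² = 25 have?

Substituting the line into the circle gives 5x² + 74x + 289 = 0.
Discriminant = (74)² − 4·5·(289) = −304 < 0.
No real roots: the line does not meet the circle.

0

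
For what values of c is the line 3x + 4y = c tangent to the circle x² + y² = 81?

The line touches the circle iff its distance from (0, 0) is 9:
|3·0 + 4·0 − c| / √25 = 9
|c| = 9·5, so c = 45 or c = −45.

c = −45 or c = 45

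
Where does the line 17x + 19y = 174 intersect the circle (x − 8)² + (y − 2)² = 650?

(−11, 19) and (27, −15)

Substitute y = (174 − 17x)/19:
650x² − 10400x − 193050 = 0  ⟹  x² − 16x − 297 = 0
x = 27 or x = −11, giving (27, −15) and (−11, 19).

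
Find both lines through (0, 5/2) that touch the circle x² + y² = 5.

Let a tangent through (0, 5/2) have slope m. Its distance from (0, 0) must equal √5:
[m·(0) − (−5/2)]² = 5(m² + 1)
4m² − 1 = 0, so m = −1/2 or m = 1/2.
With m = −1/2: x + 2y = 5. With m = 1/2: x − 2y = −5.

x + 2y = 5 and x − 2y = −5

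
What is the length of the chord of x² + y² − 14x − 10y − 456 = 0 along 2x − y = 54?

10√5

Substitute y = 2x − 54:
5x² − 250x + 3000 = 0  ⟹  x² − 50x + 600 = 0
x = 30 or x = 20, giving (30, 6) and (20, −14).
|(30, 6) − (20, −14)| = √((10)² + (20)²) = 10√5.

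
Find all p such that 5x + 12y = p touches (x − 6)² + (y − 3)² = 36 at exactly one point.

For a tangent, require d(centre, line) = r = 6.
|5·6 + 12·3 − p| / √169 = 6
|p − (66)| = 6·13, so p = 144 or p = −12.

p = −12 or p = 144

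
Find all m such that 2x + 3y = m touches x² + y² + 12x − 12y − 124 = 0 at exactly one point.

m = 6 ± 14√13

For a tangent, require d(centre, line) = r = 14.
|2·(−6) + 3·6 − m| / √13 = 14
|m − (6)| = 14√13.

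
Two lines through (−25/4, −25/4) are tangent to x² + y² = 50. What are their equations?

7x + y = −50 and x + 7y = −50

Let a tangent through (−25/4, −25/4) have slope m. Its distance from (0, 0) must equal 5√2:
[m·(25/4) − (25/4)]² = 50(m² + 1)
7m² + 50m + 7 = 0, so m = −7 or m = −1/7.
Through (−25/4, −25/4) these give 7x + y = −50 and x + 7y = −50.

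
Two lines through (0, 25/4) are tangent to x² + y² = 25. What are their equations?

A line y − (25/4) = m(x − (0)) is tangent when its distance from (0, 0) is 5:
(0m − (−25/4))² = 25(m² + 1)
16m² − 9 = 0, so m = −3/4 or m = 3/4.
With m = −3/4: 3x + 4y = 25. With m = 3/4: 3x − 4y = −25.

3x + 4y = 25 and 3x − 4y = −25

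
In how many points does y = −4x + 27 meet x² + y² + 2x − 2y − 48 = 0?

Substituting the line into the circle gives 17x² − 206x + 627 = 0.
Discriminant = (−206)² − 4·17·(627) = −200 < 0.
No real roots: the line does not meet the circle.

0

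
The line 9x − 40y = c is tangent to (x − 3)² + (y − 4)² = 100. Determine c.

c = −543 or c = 277

For a tangent, require d(centre, line) = r = 10.
|9·3 − 40·4 − c| / √1681 = 10
|c − (−133)| = 10·41, so c = 277 or c = −543.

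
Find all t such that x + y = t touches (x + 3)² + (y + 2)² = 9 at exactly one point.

t = −5 ± 3√2

For a tangent, require d(centre, line) = r = 3.
|1·(−3) + 1·(−2) − t| / √2 = 3
|t − (−5)| = 3√2.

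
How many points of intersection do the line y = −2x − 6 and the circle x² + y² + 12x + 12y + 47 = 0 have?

Substituting the line into the circle gives 5x² + 12x + 11 = 0.
Δ = 144 − 220 = −76.
No real roots: the line does not meet the circle.

0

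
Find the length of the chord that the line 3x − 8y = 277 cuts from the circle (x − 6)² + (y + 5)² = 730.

From the line, y = (−277 + 3x)/8. Substituting:
73x² − 2190x + 11753 = 0  ⟹  x² − 30x + 161 = 0
x = 23 or x = 7, giving (23, −26) and (7, −32).
Chord length = distance between (23, −26) and (7, −32) = √292 = 2√73.

2√73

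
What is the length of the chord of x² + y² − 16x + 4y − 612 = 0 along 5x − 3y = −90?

4√34

Centre (8, −2), r² = 680. Perpendicular distance d from centre to line = |136| / √34 = 136/√34.
Half the chord is √(r² − d²) = √(136), so the full chord is 4√34.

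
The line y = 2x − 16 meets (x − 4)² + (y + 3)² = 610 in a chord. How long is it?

Express y = 2x − 16 and substitute into the circle:
5x² − 60x − 425 = 0  ⟹  x² − 12x − 85 = 0
x = 17 or x = −5, giving (17, 18) and (−5, −26).
|(17, 18) − (−5, −26)| = √((22)² + (44)²) = 22√5.

22√5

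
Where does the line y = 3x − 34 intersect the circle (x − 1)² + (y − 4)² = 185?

(9, −7) and (14, 8)

From the line, y = 3x − 34. Substituting:
10x² − 230x + 1260 = 0  ⟹  x² − 23x + 126 = 0
x = 14 or x = 9, giving (14, 8) and (9, −7).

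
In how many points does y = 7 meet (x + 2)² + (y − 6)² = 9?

2

Substituting the line into the circle gives x² + 4x − 4 = 0.
Discriminant = (4)² − 4·1·(−4) = 32 > 0.
Two real roots: the line is a secant.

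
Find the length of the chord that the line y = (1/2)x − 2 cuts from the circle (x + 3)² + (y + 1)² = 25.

The distance from (−3, −1) to the line is 5/√5, and r² = 25.
Half the chord is √(r² − d²) = √(20), so the full chord is 4√5.

4√5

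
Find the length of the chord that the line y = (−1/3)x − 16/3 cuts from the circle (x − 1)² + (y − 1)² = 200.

8√10

Express y = (−16 − x)/3 and substitute into the circle:
10x² + 20x − 1430 = 0  ⟹  x² + 2x − 143 = 0
x = 11 or x = −13, giving (11, −9) and (−13, −1).
Chord length = distance between (11, −9) and (−13, −1) = √640 = 8√10.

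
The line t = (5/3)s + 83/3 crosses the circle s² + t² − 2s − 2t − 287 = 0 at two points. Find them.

Substitute t = (83 + 5s)/3:
34s² + 782s + 3808 = 0  ⟹  s² + 23s + 112 = 0
s = −7 or s = −16, giving (−7, 16) and (−16, 1).

(−16, 1) and (−7, 16)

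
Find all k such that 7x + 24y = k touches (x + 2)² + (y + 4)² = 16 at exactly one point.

Tangency holds when the distance from the centre (−2, −4) to the line equals the radius 4:
|7·(−2) + 24·(−4) − k| / √625 = 4
|k − (−110)| = 4·25, so k = −10 or k = −210.

k = −210 or k = −10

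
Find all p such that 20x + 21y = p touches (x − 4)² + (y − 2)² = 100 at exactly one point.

p = −168 or p = 412

Tangency holds when the distance from the centre (4, 2) to the line equals the radius 10:
|20·4 + 21·2 − p| / √841 = 10
|p − (122)| = 10·29, so p = 412 or p = −168.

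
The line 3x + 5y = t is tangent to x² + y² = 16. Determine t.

The line touches the circle iff its distance from (0, 0) is 4:
|3·0 + 5·0 − t| / √34 = 4
|t| = 4√34.

t = ±4√34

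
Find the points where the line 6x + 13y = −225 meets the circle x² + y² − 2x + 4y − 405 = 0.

(−18, −9) and (8, −21)

Substitute y = (−225 − 6x)/13:
205x² + 2050x − 29520 = 0  ⟹  x² + 10x − 144 = 0
x = 8 or x = −18, giving (8, −21) and (−18, −9).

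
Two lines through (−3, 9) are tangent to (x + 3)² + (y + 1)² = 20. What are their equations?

Let a tangent through (−3, 9) have slope m. Its distance from (−3, −1) must equal 2√5:
(0m − (−10))² = 20(m² + 1)
m² − 4 = 0, so m = −2 or m = 2.
With m = −2: 2x + y = 3. With m = 2: 2x − y = −15.

2x + y = 3 and 2x − y = −15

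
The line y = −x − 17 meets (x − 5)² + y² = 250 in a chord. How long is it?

4√2

The distance from (5, 0) to the line is 22/√2, and r² = 250.
Half the chord is √(r² − d²) = √(8), so the full chord is 4√2.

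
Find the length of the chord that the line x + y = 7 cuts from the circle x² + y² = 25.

Centre (0, 0), r² = 25. Perpendicular distance d from centre to line = |−7| / √2 = 7/√2.
Chord = 2√(r² − d²) = 2·√(1/2) = √2.

√2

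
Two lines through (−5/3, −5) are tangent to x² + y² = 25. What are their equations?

A line y − (−5) = m(x − (−5/3)) is tangent when its distance from (0, 0) is 5:
(5/3m − (5))² = 25(m² + 1)
4m² + 3m = 0, so m = −3/4 or m = 0.
With m = −3/4: 3x + 4y = −25. With m = 0: y = −5.

3x + 4y = −25 and y = −5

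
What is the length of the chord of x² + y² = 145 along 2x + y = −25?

The distance from (0, 0) to the line is 25/√5, and r² = 145.
Chord = 2√(r² − d²) = 2·√(20) = 4√5.

4√5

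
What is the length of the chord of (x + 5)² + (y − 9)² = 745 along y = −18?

Centre (−5, 9), r² = 745. Perpendicular distance d from centre to line = |27| / √1 = 27.
Half the chord is √(r² − d²) = √(16), so the full chord is 8.

8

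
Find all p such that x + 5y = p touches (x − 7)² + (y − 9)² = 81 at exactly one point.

For a tangent, require d(centre, line) = r = 9.
|1·7 + 5·9 − p| / √26 = 9
|p − (52)| = 9√26.

p = 52 ± 9√26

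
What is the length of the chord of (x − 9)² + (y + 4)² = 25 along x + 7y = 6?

5√2

Substitute y = (6 − x)/7:
50x² − 950x + 3900 = 0  ⟹  x² − 19x + 78 = 0
x = 13 or x = 6, giving (13, −1) and (6, 0).
|(13, −1) − (6, 0)| = √((7)² + (−1)²) = 5√2.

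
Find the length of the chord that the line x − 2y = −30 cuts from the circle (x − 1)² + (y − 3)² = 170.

6√5

From the line, y = (30 + x)/2. Substituting:
5x² + 40x − 100 = 0  ⟹  x² + 8x − 20 = 0
x = 2 or x = −10, giving (2, 16) and (−10, 10).
|(2, 16) − (−10, 10)| = √((12)² + (6)²) = 6√5.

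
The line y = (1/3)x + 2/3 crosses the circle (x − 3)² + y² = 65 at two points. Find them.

Substitute y = (2 + x)/3:
10x² − 50x − 500 = 0  ⟹  x² − 5x − 50 = 0
x = 10 or x = −5, giving (10, 4) and (−5, −1).

(−5, −1) and (10, 4)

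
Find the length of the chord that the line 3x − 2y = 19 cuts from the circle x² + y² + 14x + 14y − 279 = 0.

Substitute y = (−19 + 3x)/2:
13x² + 26x − 1287 = 0  ⟹  x² + 2x − 99 = 0
x = 9 or x = −11, giving (9, 4) and (−11, −26).
|(9, 4) − (−11, −26)| = √((20)² + (30)²) = 10√13.

10√13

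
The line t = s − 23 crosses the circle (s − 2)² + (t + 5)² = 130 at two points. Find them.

(9, −14) and (11, −12)

From the line, t = s − 23. Substituting:
2s² − 40s + 198 = 0  ⟹  s² − 20s + 99 = 0
s = 11 or s = 9, giving (11, −12) and (9, −14).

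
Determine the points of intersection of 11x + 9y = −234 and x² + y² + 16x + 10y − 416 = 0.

(−27, 7) and (0, −26)

Express y = (−234 − 11x)/9 and substitute into the circle:
202x² + 5454x = 0  ⟹  x² + 27x = 0
x = 0 or x = −27, giving (0, −26) and (−27, 7).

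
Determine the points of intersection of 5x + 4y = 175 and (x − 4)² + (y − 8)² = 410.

(15, 25) and (23, 15)

Substitute y = (175 − 5x)/4:
41x² − 1558x + 14145 = 0  ⟹  x² − 38x + 345 = 0
x = 23 or x = 15, giving (23, 15) and (15, 25).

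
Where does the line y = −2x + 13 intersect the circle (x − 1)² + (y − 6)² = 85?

Substitute y = −2x + 13:
5x² − 30x − 35 = 0  ⟹  x² − 6x − 7 = 0
x = 7 or x = −1, giving (7, −1) and (−1, 15).

(−1, 15) and (7, −1)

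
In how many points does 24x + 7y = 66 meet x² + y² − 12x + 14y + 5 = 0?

2

Substituting the line into the circle gives 625x² − 6108x + 11069 = 0.
Δ = 37307664 − 27672500 = 9635164.
Two real roots: the line is a secant.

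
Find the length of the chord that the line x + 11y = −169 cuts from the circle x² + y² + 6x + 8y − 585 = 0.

Express y = (−169 − x)/11 and substitute into the circle:
122x² + 976x − 57096 = 0  ⟹  x² + 8x − 468 = 0
x = 18 or x = −26, giving (18, −17) and (−26, −13).
|(18, −17) − (−26, −13)| = √((44)² + (−4)²) = 4√122.

4√122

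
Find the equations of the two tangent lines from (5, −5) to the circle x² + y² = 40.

Let a tangent through (5, −5) have slope m. Its distance from (0, 0) must equal 2√10:
(−5m − (5))² = 40(m² + 1)
3m² − 10m + 3 = 0, so m = 3 or m = 1/3.
With m = 3: 3x − y = 20. With m = 1/3: x − 3y = 20.

3x − y = 20 and x − 3y = 20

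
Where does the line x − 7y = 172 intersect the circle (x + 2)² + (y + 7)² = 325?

From the line, y = (−172 + x)/7. Substituting:
50x² − 50x − 600 = 0  ⟹  x² − x − 12 = 0
x = 4 or x = −3, giving (4, −24) and (−3, −25).

(−3, −25) and (4, −24)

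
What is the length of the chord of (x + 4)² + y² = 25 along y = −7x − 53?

5√2

Express y = −7x − 53 and substitute into the circle:
50x² + 750x + 2800 = 0  ⟹  x² + 15x + 56 = 0
x = −7 or x = −8, giving (−7, −4) and (−8, 3).
|(−7, −4) − (−8, 3)| = √((1)² + (−7)²) = 5√2.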